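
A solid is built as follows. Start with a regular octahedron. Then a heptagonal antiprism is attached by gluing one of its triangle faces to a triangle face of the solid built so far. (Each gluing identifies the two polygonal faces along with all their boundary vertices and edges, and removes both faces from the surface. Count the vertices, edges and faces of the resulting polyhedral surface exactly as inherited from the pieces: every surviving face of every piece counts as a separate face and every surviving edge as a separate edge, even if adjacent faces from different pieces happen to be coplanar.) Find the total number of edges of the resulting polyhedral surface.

37

A regular octahedron: V=6, E=12, F=8.
Attach a heptagonal antiprism (V=14, E=28, F=16) along a 3-gon: merge 3 vertices and 3 edges, delete both glued faces → V=17, E=37, F=22.
Check: V − E + F = 17 − 37 + 22 = 2.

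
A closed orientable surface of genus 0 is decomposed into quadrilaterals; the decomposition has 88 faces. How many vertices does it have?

χ = 2 − 2·0 = 2, and every face is a square so 4F = 2E.
E = 4·88/2 = 176. Then V = 2 + E − F = 2 + 176 − 88 = 90.

90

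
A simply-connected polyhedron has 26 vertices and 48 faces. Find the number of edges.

72

Here V − E + F = 2.
E = V + F − (2) = 26 + 48 − (2) = 72.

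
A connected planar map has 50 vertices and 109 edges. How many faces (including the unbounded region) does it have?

61

Euler's formula for a connected plane graph: V − E + F = 2, so F = 2 − 50 + 109 = 61.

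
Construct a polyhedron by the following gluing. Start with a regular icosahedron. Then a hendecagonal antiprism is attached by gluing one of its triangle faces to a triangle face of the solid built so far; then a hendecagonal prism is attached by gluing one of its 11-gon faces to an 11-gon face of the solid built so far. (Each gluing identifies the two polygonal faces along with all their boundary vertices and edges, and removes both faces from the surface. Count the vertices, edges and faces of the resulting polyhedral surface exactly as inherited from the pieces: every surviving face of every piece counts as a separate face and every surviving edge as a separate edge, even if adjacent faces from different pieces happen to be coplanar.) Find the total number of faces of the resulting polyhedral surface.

A regular icosahedron: V=12, E=30, F=20.
Attach a hendecagonal antiprism (V=22, E=44, F=24) along a 3-gon: merge 3 vertices and 3 edges, delete both glued faces → V=31, E=71, F=42.
Attach a hendecagonal prism (V=22, E=33, F=13) along an 11-gon: merge 11 vertices and 11 edges, delete both glued faces → V=42, E=93, F=53.
Check: V − E + F = 42 − 93 + 53 = 2.

53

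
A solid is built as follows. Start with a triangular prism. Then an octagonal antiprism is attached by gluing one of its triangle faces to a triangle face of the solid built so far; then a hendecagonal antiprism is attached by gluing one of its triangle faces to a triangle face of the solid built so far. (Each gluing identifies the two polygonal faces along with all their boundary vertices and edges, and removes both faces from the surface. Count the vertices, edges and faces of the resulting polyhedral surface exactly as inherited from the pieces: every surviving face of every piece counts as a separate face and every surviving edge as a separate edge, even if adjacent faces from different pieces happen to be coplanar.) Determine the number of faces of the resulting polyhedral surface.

A triangular prism: V=6, E=9, F=5.
Attach an octagonal antiprism (V=16, E=32, F=18) along a 3-gon: merge 3 vertices and 3 edges, delete both glued faces → V=19, E=38, F=21.
Attach a hendecagonal antiprism (V=22, E=44, F=24) along a 3-gon: merge 3 vertices and 3 edges, delete both glued faces → V=38, E=79, F=43.
Check: V − E + F = 38 − 79 + 43 = 2.

43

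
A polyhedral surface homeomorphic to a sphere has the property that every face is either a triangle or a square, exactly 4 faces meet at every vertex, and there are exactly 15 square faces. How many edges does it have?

Let x be the number of triangles; then F = 15 + x.
Edge–face incidences: 2E = 4·15 + 3·x = 60 + 3x.
Every vertex has degree 4, so 4V = 2E.
Euler: V − E + F = 2 ⇒ (2E)/4 − E + (15 + x) = 2.
Multiply by 8: 2·(2E) − 4·(2E) + 8·(15 + x) = 16, i.e. 120 + 8x − 2·(60 + 3x) = 16.
Collecting terms: 2x = 16, so x = 8.
Then 2E = 60 + 3·8 = 84, so E = 42, V = 2E/4 = 21, F = 15 + 8 = 23.

42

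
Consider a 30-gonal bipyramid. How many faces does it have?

A bipyramid over an n-gon has 2n triangular faces and n + 2 vertices: V = 30 + 2 = 32, E = 3·30 = 90, F = 2·30 = 60.

60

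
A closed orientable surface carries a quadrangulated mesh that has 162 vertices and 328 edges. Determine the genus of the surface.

2

Every face is a square and each edge borders two faces, so 4F = 2·328, giving F = 164.
χ = V − E + F = 162 − 328 + 164 = -2.
For a closed orientable surface χ = 2 − 2g, so g = (2 − (-2))/2 = 2.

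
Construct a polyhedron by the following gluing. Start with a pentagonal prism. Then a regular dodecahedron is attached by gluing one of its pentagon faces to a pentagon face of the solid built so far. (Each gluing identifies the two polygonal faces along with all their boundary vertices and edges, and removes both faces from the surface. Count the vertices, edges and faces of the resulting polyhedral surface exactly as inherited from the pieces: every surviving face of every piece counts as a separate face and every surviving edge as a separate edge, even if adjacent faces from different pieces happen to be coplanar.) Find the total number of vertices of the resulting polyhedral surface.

A pentagonal prism: V=10, E=15, F=7.
Attach a regular dodecahedron (V=20, E=30, F=12) along a 5-gon: merge 5 vertices and 5 edges, delete both glued faces → V=25, E=40, F=17.
Check: V − E + F = 25 − 40 + 17 = 2.

25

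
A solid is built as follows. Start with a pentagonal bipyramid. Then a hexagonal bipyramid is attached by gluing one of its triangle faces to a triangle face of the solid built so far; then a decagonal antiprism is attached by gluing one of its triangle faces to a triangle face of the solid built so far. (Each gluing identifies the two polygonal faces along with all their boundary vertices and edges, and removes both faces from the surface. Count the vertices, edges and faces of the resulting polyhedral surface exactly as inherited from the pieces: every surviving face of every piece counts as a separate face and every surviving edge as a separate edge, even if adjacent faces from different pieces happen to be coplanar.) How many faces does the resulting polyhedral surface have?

40

A pentagonal bipyramid: V=7, E=15, F=10.
Attach a hexagonal bipyramid (V=8, E=18, F=12) along a 3-gon: merge 3 vertices and 3 edges, delete both glued faces → V=12, E=30, F=20.
Attach a decagonal antiprism (V=20, E=40, F=22) along a 3-gon: merge 3 vertices and 3 edges, delete both glued faces → V=29, E=67, F=40.
Check: V − E + F = 29 − 67 + 40 = 2.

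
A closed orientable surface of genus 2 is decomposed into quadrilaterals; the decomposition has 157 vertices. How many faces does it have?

159

χ = 2 − 2·2 = -2, and every face is a square so 4F = 2E.
V − E + F = -2 with E = 4F/2 gives 157 − (4/2 − 1)·F = -2, so F = 159 and E = 318.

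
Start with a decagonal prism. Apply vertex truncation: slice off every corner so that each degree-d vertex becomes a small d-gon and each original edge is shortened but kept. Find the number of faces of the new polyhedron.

The base solid has V = 20, E = 30, F = 12.
Truncation replaces each original edge-end by a new vertex, so V′ = 2E = 60.
Each original edge survives, and each old vertex of degree d contributes d new edges; summing degrees gives Σd = 2E, so E′ = E + 2E = 3E = 90.
Each original face survives and each original vertex becomes one new face: F′ = F + V = 32.

32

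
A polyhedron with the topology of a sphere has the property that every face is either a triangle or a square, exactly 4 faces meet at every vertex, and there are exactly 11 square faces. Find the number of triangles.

8

Let x be the number of triangles; then F = 11 + x.
Edge–face incidences: 2E = 4·11 + 3·x = 44 + 3x.
Every vertex has degree 4, so 4V = 2E.
Euler: V − E + F = 2 ⇒ (2E)/4 − E + (11 + x) = 2.
Multiply by 8: 2·(2E) − 4·(2E) + 8·(11 + x) = 16, i.e. 88 + 8x − 2·(44 + 3x) = 16.
Collecting terms: 2x = 16, so x = 8.
Then 2E = 44 + 3·8 = 68, so E = 34, V = 2E/4 = 17, F = 11 + 8 = 19.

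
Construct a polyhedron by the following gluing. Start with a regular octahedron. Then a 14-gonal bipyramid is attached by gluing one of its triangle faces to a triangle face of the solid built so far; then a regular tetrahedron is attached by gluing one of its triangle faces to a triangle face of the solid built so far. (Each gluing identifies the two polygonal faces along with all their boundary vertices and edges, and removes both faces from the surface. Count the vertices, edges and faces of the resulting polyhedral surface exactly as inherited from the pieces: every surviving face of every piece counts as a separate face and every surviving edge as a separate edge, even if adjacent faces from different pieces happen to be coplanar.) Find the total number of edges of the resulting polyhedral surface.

54

A regular octahedron: V=6, E=12, F=8.
Attach a 14-gonal bipyramid (V=16, E=42, F=28) along a 3-gon: merge 3 vertices and 3 edges, delete both glued faces → V=19, E=51, F=34.
Attach a regular tetrahedron (V=4, E=6, F=4) along a 3-gon: merge 3 vertices and 3 edges, delete both glued faces → V=20, E=54, F=36.
Check: V − E + F = 20 − 54 + 36 = 2.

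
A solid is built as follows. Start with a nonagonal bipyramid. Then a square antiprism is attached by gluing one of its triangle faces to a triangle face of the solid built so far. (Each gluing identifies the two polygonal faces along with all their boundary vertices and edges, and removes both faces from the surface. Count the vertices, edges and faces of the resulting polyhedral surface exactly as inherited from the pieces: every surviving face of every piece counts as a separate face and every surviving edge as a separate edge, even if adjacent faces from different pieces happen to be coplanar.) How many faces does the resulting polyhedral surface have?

A nonagonal bipyramid: V=11, E=27, F=18.
Attach a square antiprism (V=8, E=16, F=10) along a 3-gon: merge 3 vertices and 3 edges, delete both glued faces → V=16, E=40, F=26.
Check: V − E + F = 16 − 40 + 26 = 2.

26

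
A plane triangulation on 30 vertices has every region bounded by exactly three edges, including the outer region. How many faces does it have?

56

In a plane triangulation 3F = 2E and V − E + F = 2, so F = 2V − 4 = 2·30 − 4 = 56.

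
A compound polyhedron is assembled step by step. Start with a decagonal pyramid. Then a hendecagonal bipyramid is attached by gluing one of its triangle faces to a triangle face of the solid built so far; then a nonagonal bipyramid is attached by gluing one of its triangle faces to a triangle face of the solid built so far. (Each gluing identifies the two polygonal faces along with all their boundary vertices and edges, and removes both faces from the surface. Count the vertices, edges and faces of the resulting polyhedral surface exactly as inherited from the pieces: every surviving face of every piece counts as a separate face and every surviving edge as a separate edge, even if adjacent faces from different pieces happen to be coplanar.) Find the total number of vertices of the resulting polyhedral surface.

A decagonal pyramid: V=11, E=20, F=11.
Attach a hendecagonal bipyramid (V=13, E=33, F=22) along a 3-gon: merge 3 vertices and 3 edges, delete both glued faces → V=21, E=50, F=31.
Attach a nonagonal bipyramid (V=11, E=27, F=18) along a 3-gon: merge 3 vertices and 3 edges, delete both glued faces → V=29, E=74, F=47.
Check: V − E + F = 29 − 74 + 47 = 2.

29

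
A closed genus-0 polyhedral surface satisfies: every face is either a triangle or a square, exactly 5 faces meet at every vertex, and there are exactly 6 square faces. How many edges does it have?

Let x be the number of triangles; then F = 6 + x.
Edge–face incidences: 2E = 4·6 + 3·x = 24 + 3x.
Every vertex has degree 5, so 5V = 2E.
Euler: V − E + F = 2 ⇒ (2E)/5 − E + (6 + x) = 2.
Multiply by 10: 2·(2E) − 5·(2E) + 10·(6 + x) = 20, i.e. 60 + 10x − 3·(24 + 3x) = 20.
Collecting terms: x − 12 = 20, so x = 32.
Then 2E = 24 + 3·32 = 120, so E = 60, V = 2E/5 = 24, F = 6 + 32 = 38.

60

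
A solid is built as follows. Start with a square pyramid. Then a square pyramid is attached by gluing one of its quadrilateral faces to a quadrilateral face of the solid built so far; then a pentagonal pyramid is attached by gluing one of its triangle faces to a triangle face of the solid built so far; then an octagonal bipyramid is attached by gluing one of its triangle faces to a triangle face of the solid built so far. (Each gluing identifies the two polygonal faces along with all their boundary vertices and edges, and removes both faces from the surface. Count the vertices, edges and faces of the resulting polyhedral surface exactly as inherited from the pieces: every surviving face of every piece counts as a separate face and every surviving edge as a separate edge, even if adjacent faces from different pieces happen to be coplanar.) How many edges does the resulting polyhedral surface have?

40

A square pyramid: V=5, E=8, F=5.
Attach a square pyramid (V=5, E=8, F=5) along a 4-gon: merge 4 vertices and 4 edges, delete both glued faces → V=6, E=12, F=8.
Attach a pentagonal pyramid (V=6, E=10, F=6) along a 3-gon: merge 3 vertices and 3 edges, delete both glued faces → V=9, E=19, F=12.
Attach an octagonal bipyramid (V=10, E=24, F=16) along a 3-gon: merge 3 vertices and 3 edges, delete both glued faces → V=16, E=40, F=26.
Check: V − E + F = 16 − 40 + 26 = 2.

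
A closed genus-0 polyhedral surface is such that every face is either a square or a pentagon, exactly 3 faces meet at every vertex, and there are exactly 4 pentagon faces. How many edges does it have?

Let x be the number of squares; then F = 4 + x.
Edge–face incidences: 2E = 5·4 + 4·x = 20 + 4x.
Every vertex has degree 3, so 3V = 2E.
Euler: V − E + F = 2 ⇒ (2E)/3 − E + (4 + x) = 2.
Multiply by 6: 2·(2E) − 3·(2E) + 6·(4 + x) = 12, i.e. 24 + 6x − (20 + 4x) = 12.
Collecting terms: 2x + 4 = 12, so 2x = 8, so x = 4.
Then 2E = 20 + 4·4 = 36, so E = 18, V = 2E/3 = 12, F = 4 + 4 = 8.

18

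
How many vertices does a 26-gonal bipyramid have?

A bipyramid over an n-gon has 2n triangular faces and n + 2 vertices: V = 26 + 2 = 28, E = 3·26 = 78, F = 2·26 = 52.

28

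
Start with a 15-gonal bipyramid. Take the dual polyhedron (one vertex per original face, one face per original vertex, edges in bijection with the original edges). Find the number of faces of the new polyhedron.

The base solid has V = 17, E = 45, F = 30.
The dual swaps V and F and preserves E: V′ = F = 30, E′ = E = 45, F′ = V = 17.

17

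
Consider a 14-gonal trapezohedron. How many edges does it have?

The n-trapezohedron (dual of the n-antiprism) has V = 2·14 + 2 = 30, E = 4·14 = 56, F = 2·14 = 28.

56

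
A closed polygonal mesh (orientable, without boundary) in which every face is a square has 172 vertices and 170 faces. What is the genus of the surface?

Every face is a square, so 2E = 4·170 = 680, giving E = 340.
χ = V − E + F = 172 − 340 + 170 = 2.
For a closed orientable surface χ = 2 − 2g, so g = (2 − (2))/2 = 0.

0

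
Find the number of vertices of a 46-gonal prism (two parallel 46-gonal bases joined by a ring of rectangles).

92

A prism on an n-gon has two n-gon bases and n rectangular sides: V = 2·46 = 92, E = 3·46 = 138, F = 46 + 2 = 48.
Check: V − E + F = 92 − 138 + 48 = 2.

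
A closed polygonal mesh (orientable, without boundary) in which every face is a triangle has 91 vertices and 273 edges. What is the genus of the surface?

Every face is a triangle and each edge borders two faces, so 3F = 2·273, giving F = 182.
χ = V − E + F = 91 − 273 + 182 = 0.
For a closed orientable surface χ = 2 − 2g, so g = (2 − (0))/2 = 1.

1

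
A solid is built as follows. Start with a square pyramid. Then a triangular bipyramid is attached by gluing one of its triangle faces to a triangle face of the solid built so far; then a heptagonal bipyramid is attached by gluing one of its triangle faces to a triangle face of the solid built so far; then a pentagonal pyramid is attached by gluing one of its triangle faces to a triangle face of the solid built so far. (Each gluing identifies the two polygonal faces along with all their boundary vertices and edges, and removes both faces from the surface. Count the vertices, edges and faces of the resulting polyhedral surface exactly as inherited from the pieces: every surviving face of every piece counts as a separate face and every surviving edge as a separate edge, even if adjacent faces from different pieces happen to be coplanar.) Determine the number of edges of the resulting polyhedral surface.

39

A square pyramid: V=5, E=8, F=5.
Attach a triangular bipyramid (V=5, E=9, F=6) along a 3-gon: merge 3 vertices and 3 edges, delete both glued faces → V=7, E=14, F=9.
Attach a heptagonal bipyramid (V=9, E=21, F=14) along a 3-gon: merge 3 vertices and 3 edges, delete both glued faces → V=13, E=32, F=21.
Attach a pentagonal pyramid (V=6, E=10, F=6) along a 3-gon: merge 3 vertices and 3 edges, delete both glued faces → V=16, E=39, F=25.
Check: V − E + F = 16 − 39 + 25 = 2.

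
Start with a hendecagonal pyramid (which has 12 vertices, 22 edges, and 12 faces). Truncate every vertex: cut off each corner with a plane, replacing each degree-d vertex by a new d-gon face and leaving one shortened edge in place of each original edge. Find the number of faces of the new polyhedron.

24

Truncation replaces each original edge-end by a new vertex, so V′ = 2E = 44.
Each original edge survives, and each old vertex of degree d contributes d new edges; summing degrees gives Σd = 2E, so E′ = E + 2E = 3E = 66.
Each original face survives and each original vertex becomes one new face: F′ = F + V = 24.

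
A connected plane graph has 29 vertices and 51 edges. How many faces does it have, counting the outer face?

Euler's formula for a connected plane graph: V − E + F = 2, so F = 2 − 29 + 51 = 24.

24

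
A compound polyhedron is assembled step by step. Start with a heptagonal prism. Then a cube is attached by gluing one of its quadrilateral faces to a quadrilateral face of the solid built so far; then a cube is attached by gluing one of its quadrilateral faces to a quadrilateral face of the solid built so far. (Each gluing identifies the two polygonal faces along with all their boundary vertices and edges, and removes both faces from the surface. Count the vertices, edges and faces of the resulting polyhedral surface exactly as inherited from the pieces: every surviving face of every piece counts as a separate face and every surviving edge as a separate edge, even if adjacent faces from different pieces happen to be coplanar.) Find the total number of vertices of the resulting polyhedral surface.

A heptagonal prism: V=14, E=21, F=9.
Attach a cube (V=8, E=12, F=6) along a 4-gon: merge 4 vertices and 4 edges, delete both glued faces → V=18, E=29, F=13.
Attach a cube (V=8, E=12, F=6) along a 4-gon: merge 4 vertices and 4 edges, delete both glued faces → V=22, E=37, F=17.
Check: V − E + F = 22 − 37 + 17 = 2.

22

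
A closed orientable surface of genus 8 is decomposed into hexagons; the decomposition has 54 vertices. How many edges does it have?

χ = 2 − 2·8 = -14, and every face is a hexagon so 6F = 2E.
V − E + F = -14 with E = 6F/2 gives 54 − (6/2 − 1)·F = -14, so F = 34 and E = 102.

102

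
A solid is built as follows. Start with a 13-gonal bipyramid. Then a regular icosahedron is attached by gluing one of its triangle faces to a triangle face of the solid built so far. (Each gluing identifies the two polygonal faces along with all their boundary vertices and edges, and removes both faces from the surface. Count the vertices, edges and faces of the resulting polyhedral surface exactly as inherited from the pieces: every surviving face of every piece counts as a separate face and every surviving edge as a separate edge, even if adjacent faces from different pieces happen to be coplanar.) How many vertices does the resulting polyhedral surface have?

24

A 13-gonal bipyramid: V=15, E=39, F=26.
Attach a regular icosahedron (V=12, E=30, F=20) along a 3-gon: merge 3 vertices and 3 edges, delete both glued faces → V=24, E=66, F=44.
Check: V − E + F = 24 − 66 + 44 = 2.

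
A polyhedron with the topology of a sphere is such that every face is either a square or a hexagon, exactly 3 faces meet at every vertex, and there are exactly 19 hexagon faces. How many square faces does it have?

6

Let x be the number of squares; then F = 19 + x.
Edge–face incidences: 2E = 6·19 + 4·x = 114 + 4x.
Every vertex has degree 3, so 3V = 2E.
Euler: V − E + F = 2 ⇒ (2E)/3 − E + (19 + x) = 2.
Multiply by 6: 2·(2E) − 3·(2E) + 6·(19 + x) = 12, i.e. 114 + 6x − (114 + 4x) = 12.
Collecting terms: 2x = 12, so x = 6.
Then 2E = 114 + 4·6 = 138, so E = 69, V = 2E/3 = 46, F = 19 + 6 = 25.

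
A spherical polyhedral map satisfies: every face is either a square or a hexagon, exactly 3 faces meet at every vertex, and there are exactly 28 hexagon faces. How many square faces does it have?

Let x be the number of squares; then F = 28 + x.
Edge–face incidences: 2E = 6·28 + 4·x = 168 + 4x.
Every vertex has degree 3, so 3V = 2E.
Euler: V − E + F = 2 ⇒ (2E)/3 − E + (28 + x) = 2.
Multiply by 6: 2·(2E) − 3·(2E) + 6·(28 + x) = 12, i.e. 168 + 6x − (168 + 4x) = 12.
Collecting terms: 2x = 12, so x = 6.
Then 2E = 168 + 4·6 = 192, so E = 96, V = 2E/3 = 64, F = 28 + 6 = 34.

6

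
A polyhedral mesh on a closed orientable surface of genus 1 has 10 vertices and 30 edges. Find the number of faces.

For a closed orientable surface of genus 1, χ = 2 − 2·1 = 0.
F = 0 − V + E = 0 − 10 + 30 = 20.

20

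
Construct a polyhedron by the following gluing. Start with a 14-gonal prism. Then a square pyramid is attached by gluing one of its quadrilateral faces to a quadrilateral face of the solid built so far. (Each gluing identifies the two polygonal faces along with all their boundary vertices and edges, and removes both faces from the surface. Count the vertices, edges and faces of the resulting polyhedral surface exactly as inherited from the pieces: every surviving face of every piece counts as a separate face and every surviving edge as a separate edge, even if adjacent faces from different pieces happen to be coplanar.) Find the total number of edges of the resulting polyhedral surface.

46

A 14-gonal prism: V=28, E=42, F=16.
Attach a square pyramid (V=5, E=8, F=5) along a 4-gon: merge 4 vertices and 4 edges, delete both glued faces → V=29, E=46, F=19.
Check: V − E + F = 29 − 46 + 19 = 2.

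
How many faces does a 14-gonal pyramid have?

15

A pyramid on an n-gon base has one n-gon and n triangles: V = 14 + 1 = 15, E = 2·14 = 28, F = 14 + 1 = 15.
Check: V − E + F = 15 − 28 + 15 = 2.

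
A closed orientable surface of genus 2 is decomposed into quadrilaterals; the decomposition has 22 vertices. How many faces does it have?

24

χ = 2 − 2·2 = -2, and every face is a square so 4F = 2E.
V − E + F = -2 with E = 4F/2 gives 22 − (4/2 − 1)·F = -2, so F = 24 and E = 48.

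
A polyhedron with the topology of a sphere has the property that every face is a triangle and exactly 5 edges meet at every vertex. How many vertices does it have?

12

Each face has 3 edges and each edge borders two faces, so 2E = 3F.
Each vertex has degree 5, so 5V = 2E and hence V = 3F/5.
Euler: V − E + F = 2 ⇒ (3F/5) − (3F/2) + F = 2.
Multiply by 10: (6 − 15 + 10)F = 20, i.e. 1F = 20.
So F = 20, E = 3·20/2 = 30, V = 3·20/5 = 12.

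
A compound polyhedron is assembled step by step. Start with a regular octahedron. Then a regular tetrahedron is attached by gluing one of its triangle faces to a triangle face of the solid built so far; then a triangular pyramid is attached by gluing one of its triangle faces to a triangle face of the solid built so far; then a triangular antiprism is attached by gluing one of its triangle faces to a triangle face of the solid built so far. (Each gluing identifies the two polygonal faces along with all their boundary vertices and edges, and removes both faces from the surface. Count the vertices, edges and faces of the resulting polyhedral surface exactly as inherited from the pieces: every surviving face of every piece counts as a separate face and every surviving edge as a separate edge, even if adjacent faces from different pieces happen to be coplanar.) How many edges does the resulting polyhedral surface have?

A regular octahedron: V=6, E=12, F=8.
Attach a regular tetrahedron (V=4, E=6, F=4) along a 3-gon: merge 3 vertices and 3 edges, delete both glued faces → V=7, E=15, F=10.
Attach a triangular pyramid (V=4, E=6, F=4) along a 3-gon: merge 3 vertices and 3 edges, delete both glued faces → V=8, E=18, F=12.
Attach a triangular antiprism (V=6, E=12, F=8) along a 3-gon: merge 3 vertices and 3 edges, delete both glued faces → V=11, E=27, F=18.
Check: V − E + F = 11 − 27 + 18 = 2.

27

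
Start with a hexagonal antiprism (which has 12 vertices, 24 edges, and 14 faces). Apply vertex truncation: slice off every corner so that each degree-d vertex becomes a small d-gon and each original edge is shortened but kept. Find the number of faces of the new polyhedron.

26

Truncation replaces each original edge-end by a new vertex, so V′ = 2E = 48.
Each original edge survives, and each old vertex of degree d contributes d new edges; summing degrees gives Σd = 2E, so E′ = E + 2E = 3E = 72.
Each original face survives and each original vertex becomes one new face: F′ = F + V = 26.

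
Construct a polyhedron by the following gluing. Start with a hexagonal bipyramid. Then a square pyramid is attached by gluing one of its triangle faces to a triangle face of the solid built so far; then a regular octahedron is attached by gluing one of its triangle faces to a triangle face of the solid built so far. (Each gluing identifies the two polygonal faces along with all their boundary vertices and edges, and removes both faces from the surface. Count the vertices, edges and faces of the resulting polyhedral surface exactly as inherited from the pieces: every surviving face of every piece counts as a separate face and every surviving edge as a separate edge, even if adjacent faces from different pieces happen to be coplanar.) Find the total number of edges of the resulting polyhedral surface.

32

A hexagonal bipyramid: V=8, E=18, F=12.
Attach a square pyramid (V=5, E=8, F=5) along a 3-gon: merge 3 vertices and 3 edges, delete both glued faces → V=10, E=23, F=15.
Attach a regular octahedron (V=6, E=12, F=8) along a 3-gon: merge 3 vertices and 3 edges, delete both glued faces → V=13, E=32, F=21.
Check: V − E + F = 13 − 32 + 21 = 2.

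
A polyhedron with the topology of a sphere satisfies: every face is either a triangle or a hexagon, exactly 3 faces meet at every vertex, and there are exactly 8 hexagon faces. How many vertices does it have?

Let x be the number of triangles; then F = 8 + x.
Edge–face incidences: 2E = 6·8 + 3·x = 48 + 3x.
Every vertex has degree 3, so 3V = 2E.
Euler: V − E + F = 2 ⇒ (2E)/3 − E + (8 + x) = 2.
Multiply by 6: 2·(2E) − 3·(2E) + 6·(8 + x) = 12, i.e. 48 + 6x − (48 + 3x) = 12.
Collecting terms: 3x = 12, so x = 4.
Then 2E = 48 + 3·4 = 60, so E = 30, V = 2E/3 = 20, F = 8 + 4 = 12.

20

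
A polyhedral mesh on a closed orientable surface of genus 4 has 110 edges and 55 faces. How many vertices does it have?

For a closed orientable surface of genus 4, χ = 2 − 2·4 = -6.
V = -6 + E − F = -6 + 110 − 55 = 49.

49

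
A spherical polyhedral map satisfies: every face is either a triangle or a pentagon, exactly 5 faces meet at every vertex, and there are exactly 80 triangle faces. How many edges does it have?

150

Let x be the number of pentagons; then F = 80 + x.
Edge–face incidences: 2E = 3·80 + 5·x = 240 + 5x.
Every vertex has degree 5, so 5V = 2E.
Euler: V − E + F = 2 ⇒ (2E)/5 − E + (80 + x) = 2.
Multiply by 10: 2·(2E) − 5·(2E) + 10·(80 + x) = 20, i.e. 800 + 10x − 3·(240 + 5x) = 20.
Collecting terms: −5x + 80 = 20, so −5x = −60, so x = 12.
Then 2E = 240 + 5·12 = 300, so E = 150, V = 2E/5 = 60, F = 80 + 12 = 92.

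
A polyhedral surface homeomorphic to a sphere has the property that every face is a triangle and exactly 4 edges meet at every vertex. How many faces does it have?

8

Each face has 3 edges and each edge borders two faces, so 2E = 3F.
Each vertex has degree 4, so 4V = 2E and hence V = 3F/4.
Euler: V − E + F = 2 ⇒ (3F/4) − (3F/2) + F = 2.
Multiply by 8: (6 − 12 + 8)F = 16, i.e. 2F = 16.
So F = 8, E = 3·8/2 = 12, V = 3·8/4 = 6.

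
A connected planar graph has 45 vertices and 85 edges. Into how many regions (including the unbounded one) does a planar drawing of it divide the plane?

42

Euler's formula for a connected plane graph: V − E + F = 2, so F = 2 − 45 + 85 = 42.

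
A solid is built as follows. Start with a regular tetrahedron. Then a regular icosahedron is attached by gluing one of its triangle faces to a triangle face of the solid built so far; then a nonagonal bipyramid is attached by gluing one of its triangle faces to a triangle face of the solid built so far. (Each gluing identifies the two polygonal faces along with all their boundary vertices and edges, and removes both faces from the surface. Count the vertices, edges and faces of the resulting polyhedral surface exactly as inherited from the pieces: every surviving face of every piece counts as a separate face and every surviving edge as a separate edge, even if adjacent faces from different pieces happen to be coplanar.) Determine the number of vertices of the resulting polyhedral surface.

A regular tetrahedron: V=4, E=6, F=4.
Attach a regular icosahedron (V=12, E=30, F=20) along a 3-gon: merge 3 vertices and 3 edges, delete both glued faces → V=13, E=33, F=22.
Attach a nonagonal bipyramid (V=11, E=27, F=18) along a 3-gon: merge 3 vertices and 3 edges, delete both glued faces → V=21, E=57, F=38.
Check: V − E + F = 21 − 57 + 38 = 2.

21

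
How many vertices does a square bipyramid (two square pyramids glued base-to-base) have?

A bipyramid over an n-gon has 2n triangular faces and n + 2 vertices: V = 4 + 2 = 6, E = 3·4 = 12, F = 2·4 = 8.

6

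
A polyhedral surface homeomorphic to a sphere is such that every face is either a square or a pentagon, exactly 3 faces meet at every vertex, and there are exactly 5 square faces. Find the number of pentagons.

Let x be the number of pentagons; then F = 5 + x.
Edge–face incidences: 2E = 4·5 + 5·x = 20 + 5x.
Every vertex has degree 3, so 3V = 2E.
Euler: V − E + F = 2 ⇒ (2E)/3 − E + (5 + x) = 2.
Multiply by 6: 2·(2E) − 3·(2E) + 6·(5 + x) = 12, i.e. 30 + 6x − (20 + 5x) = 12.
Collecting terms: x + 10 = 12, so x = 2.
Then 2E = 20 + 5·2 = 30, so E = 15, V = 2E/3 = 10, F = 5 + 2 = 7.

2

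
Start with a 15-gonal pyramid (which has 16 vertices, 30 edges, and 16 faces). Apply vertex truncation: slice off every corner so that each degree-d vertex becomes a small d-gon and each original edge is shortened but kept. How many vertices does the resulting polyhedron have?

60

Truncation replaces each original edge-end by a new vertex, so V′ = 2E = 60.
Each original edge survives, and each old vertex of degree d contributes d new edges; summing degrees gives Σd = 2E, so E′ = E + 2E = 3E = 90.
Each original face survives and each original vertex becomes one new face: F′ = F + V = 32.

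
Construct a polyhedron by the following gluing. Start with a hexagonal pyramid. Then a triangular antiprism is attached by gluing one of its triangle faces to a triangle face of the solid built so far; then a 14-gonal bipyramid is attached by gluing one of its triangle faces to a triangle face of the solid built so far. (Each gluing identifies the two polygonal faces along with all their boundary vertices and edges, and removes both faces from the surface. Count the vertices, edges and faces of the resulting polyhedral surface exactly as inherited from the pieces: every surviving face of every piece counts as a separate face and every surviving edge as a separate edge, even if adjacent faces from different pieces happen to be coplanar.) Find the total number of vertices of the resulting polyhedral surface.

A hexagonal pyramid: V=7, E=12, F=7.
Attach a triangular antiprism (V=6, E=12, F=8) along a 3-gon: merge 3 vertices and 3 edges, delete both glued faces → V=10, E=21, F=13.
Attach a 14-gonal bipyramid (V=16, E=42, F=28) along a 3-gon: merge 3 vertices and 3 edges, delete both glued faces → V=23, E=60, F=39.
Check: V − E + F = 23 − 60 + 39 = 2.

23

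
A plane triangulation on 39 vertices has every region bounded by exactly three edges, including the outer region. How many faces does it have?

In a plane triangulation 3F = 2E and V − E + F = 2, so F = 2V − 4 = 2·39 − 4 = 74.

74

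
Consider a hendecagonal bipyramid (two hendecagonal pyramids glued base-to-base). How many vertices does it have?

13

A bipyramid over an n-gon has 2n triangular faces and n + 2 vertices: V = 11 + 2 = 13, E = 3·11 = 33, F = 2·11 = 22.
Check: V − E + F = 13 − 33 + 22 = 2.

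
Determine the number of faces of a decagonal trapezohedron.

The n-trapezohedron (dual of the n-antiprism) has V = 2·10 + 2 = 22, E = 4·10 = 40, F = 2·10 = 20.
Check: V − E + F = 22 − 40 + 20 = 2.

20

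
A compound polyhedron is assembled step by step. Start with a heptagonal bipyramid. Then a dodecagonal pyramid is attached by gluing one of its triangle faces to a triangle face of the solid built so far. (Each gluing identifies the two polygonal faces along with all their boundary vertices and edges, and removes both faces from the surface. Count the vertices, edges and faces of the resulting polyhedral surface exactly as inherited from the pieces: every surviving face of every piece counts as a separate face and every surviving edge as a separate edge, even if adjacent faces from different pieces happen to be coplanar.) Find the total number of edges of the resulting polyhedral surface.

A heptagonal bipyramid: V=9, E=21, F=14.
Attach a dodecagonal pyramid (V=13, E=24, F=13) along a 3-gon: merge 3 vertices and 3 edges, delete both glued faces → V=19, E=42, F=25.
Check: V − E + F = 19 − 42 + 25 = 2.

42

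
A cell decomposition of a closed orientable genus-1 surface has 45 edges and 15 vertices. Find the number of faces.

For a closed orientable surface of genus 1, χ = 2 − 2·1 = 0.
F = 0 − V + E = 0 − 15 + 45 = 30.

30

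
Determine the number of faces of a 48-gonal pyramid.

49

A pyramid on an n-gon base has one n-gon and n triangles: V = 48 + 1 = 49, E = 2·48 = 96, F = 48 + 1 = 49.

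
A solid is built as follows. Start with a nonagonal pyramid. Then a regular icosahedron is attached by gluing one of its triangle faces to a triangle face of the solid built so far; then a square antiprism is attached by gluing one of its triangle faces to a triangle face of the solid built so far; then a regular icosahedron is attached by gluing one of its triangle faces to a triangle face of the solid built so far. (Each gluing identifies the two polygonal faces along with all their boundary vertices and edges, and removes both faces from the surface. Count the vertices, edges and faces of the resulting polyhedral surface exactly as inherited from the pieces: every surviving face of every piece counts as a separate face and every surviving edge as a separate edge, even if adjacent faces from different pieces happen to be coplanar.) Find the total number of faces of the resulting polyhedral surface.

A nonagonal pyramid: V=10, E=18, F=10.
Attach a regular icosahedron (V=12, E=30, F=20) along a 3-gon: merge 3 vertices and 3 edges, delete both glued faces → V=19, E=45, F=28.
Attach a square antiprism (V=8, E=16, F=10) along a 3-gon: merge 3 vertices and 3 edges, delete both glued faces → V=24, E=58, F=36.
Attach a regular icosahedron (V=12, E=30, F=20) along a 3-gon: merge 3 vertices and 3 edges, delete both glued faces → V=33, E=85, F=54.
Check: V − E + F = 33 − 85 + 54 = 2.

54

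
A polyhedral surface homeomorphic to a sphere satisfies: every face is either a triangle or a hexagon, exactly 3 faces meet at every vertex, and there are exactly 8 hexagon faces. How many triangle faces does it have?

Let x be the number of triangles; then F = 8 + x.
Edge–face incidences: 2E = 6·8 + 3·x = 48 + 3x.
Every vertex has degree 3, so 3V = 2E.
Euler: V − E + F = 2 ⇒ (2E)/3 − E + (8 + x) = 2.
Multiply by 6: 2·(2E) − 3·(2E) + 6·(8 + x) = 12, i.e. 48 + 6x − (48 + 3x) = 12.
Collecting terms: 3x = 12, so x = 4.
Then 2E = 48 + 3·4 = 60, so E = 30, V = 2E/3 = 20, F = 8 + 4 = 12.

4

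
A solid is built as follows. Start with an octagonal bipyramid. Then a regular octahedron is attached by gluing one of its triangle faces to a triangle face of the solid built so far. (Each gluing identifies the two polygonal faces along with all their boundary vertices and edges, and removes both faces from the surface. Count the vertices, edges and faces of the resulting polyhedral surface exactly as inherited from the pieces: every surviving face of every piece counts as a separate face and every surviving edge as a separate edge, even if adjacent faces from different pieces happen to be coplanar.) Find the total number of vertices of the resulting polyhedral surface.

13

An octagonal bipyramid: V=10, E=24, F=16.
Attach a regular octahedron (V=6, E=12, F=8) along a 3-gon: merge 3 vertices and 3 edges, delete both glued faces → V=13, E=33, F=22.
Check: V − E + F = 13 − 33 + 22 = 2.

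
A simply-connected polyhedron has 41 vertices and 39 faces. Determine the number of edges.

Here V − E + F = 2.
E = V + F − (2) = 41 + 39 − (2) = 78.

78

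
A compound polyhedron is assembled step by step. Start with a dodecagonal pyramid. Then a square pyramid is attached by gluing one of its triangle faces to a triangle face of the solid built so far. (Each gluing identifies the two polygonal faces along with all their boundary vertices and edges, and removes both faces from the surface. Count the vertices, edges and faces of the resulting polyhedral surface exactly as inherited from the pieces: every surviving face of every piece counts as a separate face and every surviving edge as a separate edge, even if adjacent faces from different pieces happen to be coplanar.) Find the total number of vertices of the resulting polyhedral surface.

15

A dodecagonal pyramid: V=13, E=24, F=13.
Attach a square pyramid (V=5, E=8, F=5) along a 3-gon: merge 3 vertices and 3 edges, delete both glued faces → V=15, E=29, F=16.
Check: V − E + F = 15 − 29 + 16 = 2.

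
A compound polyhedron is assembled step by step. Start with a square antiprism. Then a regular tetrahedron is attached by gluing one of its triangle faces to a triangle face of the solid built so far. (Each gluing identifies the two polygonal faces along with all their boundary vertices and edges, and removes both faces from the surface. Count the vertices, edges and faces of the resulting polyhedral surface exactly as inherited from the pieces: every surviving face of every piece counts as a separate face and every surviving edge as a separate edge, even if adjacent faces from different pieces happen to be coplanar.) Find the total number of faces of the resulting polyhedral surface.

A square antiprism: V=8, E=16, F=10.
Attach a regular tetrahedron (V=4, E=6, F=4) along a 3-gon: merge 3 vertices and 3 edges, delete both glued faces → V=9, E=19, F=12.
Check: V − E + F = 9 − 19 + 12 = 2.

12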